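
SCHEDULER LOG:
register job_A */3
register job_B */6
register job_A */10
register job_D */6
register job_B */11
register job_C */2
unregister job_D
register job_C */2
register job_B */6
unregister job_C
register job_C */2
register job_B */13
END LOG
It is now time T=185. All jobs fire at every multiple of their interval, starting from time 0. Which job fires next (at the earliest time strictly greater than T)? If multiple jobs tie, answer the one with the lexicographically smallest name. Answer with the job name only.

Answer: job_C

Derivation:
Op 1: register job_A */3 -> active={job_A:*/3}
Op 2: register job_B */6 -> active={job_A:*/3, job_B:*/6}
Op 3: register job_A */10 -> active={job_A:*/10, job_B:*/6}
Op 4: register job_D */6 -> active={job_A:*/10, job_B:*/6, job_D:*/6}
Op 5: register job_B */11 -> active={job_A:*/10, job_B:*/11, job_D:*/6}
Op 6: register job_C */2 -> active={job_A:*/10, job_B:*/11, job_C:*/2, job_D:*/6}
Op 7: unregister job_D -> active={job_A:*/10, job_B:*/11, job_C:*/2}
Op 8: register job_C */2 -> active={job_A:*/10, job_B:*/11, job_C:*/2}
Op 9: register job_B */6 -> active={job_A:*/10, job_B:*/6, job_C:*/2}
Op 10: unregister job_C -> active={job_A:*/10, job_B:*/6}
Op 11: register job_C */2 -> active={job_A:*/10, job_B:*/6, job_C:*/2}
Op 12: register job_B */13 -> active={job_A:*/10, job_B:*/13, job_C:*/2}
  job_A: interval 10, next fire after T=185 is 190
  job_B: interval 13, next fire after T=185 is 195
  job_C: interval 2, next fire after T=185 is 186
Earliest = 186, winner (lex tiebreak) = job_C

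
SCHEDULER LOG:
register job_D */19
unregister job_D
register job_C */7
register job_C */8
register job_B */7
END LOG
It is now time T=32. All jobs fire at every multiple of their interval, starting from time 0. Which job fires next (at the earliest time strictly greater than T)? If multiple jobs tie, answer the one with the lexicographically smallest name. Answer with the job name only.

Op 1: register job_D */19 -> active={job_D:*/19}
Op 2: unregister job_D -> active={}
Op 3: register job_C */7 -> active={job_C:*/7}
Op 4: register job_C */8 -> active={job_C:*/8}
Op 5: register job_B */7 -> active={job_B:*/7, job_C:*/8}
  job_B: interval 7, next fire after T=32 is 35
  job_C: interval 8, next fire after T=32 is 40
Earliest = 35, winner (lex tiebreak) = job_B

Answer: job_B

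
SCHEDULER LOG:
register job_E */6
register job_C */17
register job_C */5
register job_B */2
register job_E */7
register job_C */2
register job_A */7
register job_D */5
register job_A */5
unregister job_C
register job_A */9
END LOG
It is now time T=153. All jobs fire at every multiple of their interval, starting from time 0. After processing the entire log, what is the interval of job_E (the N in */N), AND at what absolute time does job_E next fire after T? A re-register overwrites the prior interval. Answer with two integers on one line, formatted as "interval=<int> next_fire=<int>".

Op 1: register job_E */6 -> active={job_E:*/6}
Op 2: register job_C */17 -> active={job_C:*/17, job_E:*/6}
Op 3: register job_C */5 -> active={job_C:*/5, job_E:*/6}
Op 4: register job_B */2 -> active={job_B:*/2, job_C:*/5, job_E:*/6}
Op 5: register job_E */7 -> active={job_B:*/2, job_C:*/5, job_E:*/7}
Op 6: register job_C */2 -> active={job_B:*/2, job_C:*/2, job_E:*/7}
Op 7: register job_A */7 -> active={job_A:*/7, job_B:*/2, job_C:*/2, job_E:*/7}
Op 8: register job_D */5 -> active={job_A:*/7, job_B:*/2, job_C:*/2, job_D:*/5, job_E:*/7}
Op 9: register job_A */5 -> active={job_A:*/5, job_B:*/2, job_C:*/2, job_D:*/5, job_E:*/7}
Op 10: unregister job_C -> active={job_A:*/5, job_B:*/2, job_D:*/5, job_E:*/7}
Op 11: register job_A */9 -> active={job_A:*/9, job_B:*/2, job_D:*/5, job_E:*/7}
Final interval of job_E = 7
Next fire of job_E after T=153: (153//7+1)*7 = 154

Answer: interval=7 next_fire=154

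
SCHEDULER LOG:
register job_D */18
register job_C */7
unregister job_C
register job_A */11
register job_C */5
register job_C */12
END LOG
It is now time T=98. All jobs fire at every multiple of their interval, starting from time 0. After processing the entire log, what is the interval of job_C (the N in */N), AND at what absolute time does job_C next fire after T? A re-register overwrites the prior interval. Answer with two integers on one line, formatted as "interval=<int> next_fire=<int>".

Answer: interval=12 next_fire=108

Derivation:
Op 1: register job_D */18 -> active={job_D:*/18}
Op 2: register job_C */7 -> active={job_C:*/7, job_D:*/18}
Op 3: unregister job_C -> active={job_D:*/18}
Op 4: register job_A */11 -> active={job_A:*/11, job_D:*/18}
Op 5: register job_C */5 -> active={job_A:*/11, job_C:*/5, job_D:*/18}
Op 6: register job_C */12 -> active={job_A:*/11, job_C:*/12, job_D:*/18}
Final interval of job_C = 12
Next fire of job_C after T=98: (98//12+1)*12 = 108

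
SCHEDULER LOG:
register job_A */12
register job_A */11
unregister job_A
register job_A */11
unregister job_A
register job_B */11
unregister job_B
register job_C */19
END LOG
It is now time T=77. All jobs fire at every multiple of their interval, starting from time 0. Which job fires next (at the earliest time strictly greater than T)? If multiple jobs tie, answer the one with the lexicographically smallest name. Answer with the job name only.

Op 1: register job_A */12 -> active={job_A:*/12}
Op 2: register job_A */11 -> active={job_A:*/11}
Op 3: unregister job_A -> active={}
Op 4: register job_A */11 -> active={job_A:*/11}
Op 5: unregister job_A -> active={}
Op 6: register job_B */11 -> active={job_B:*/11}
Op 7: unregister job_B -> active={}
Op 8: register job_C */19 -> active={job_C:*/19}
  job_C: interval 19, next fire after T=77 is 95
Earliest = 95, winner (lex tiebreak) = job_C

Answer: job_C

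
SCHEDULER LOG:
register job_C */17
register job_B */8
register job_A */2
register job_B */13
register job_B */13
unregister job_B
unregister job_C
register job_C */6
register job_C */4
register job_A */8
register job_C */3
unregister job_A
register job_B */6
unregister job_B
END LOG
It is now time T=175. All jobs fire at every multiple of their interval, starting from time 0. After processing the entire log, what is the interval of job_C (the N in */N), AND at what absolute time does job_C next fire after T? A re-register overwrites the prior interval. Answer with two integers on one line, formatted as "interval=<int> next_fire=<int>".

Op 1: register job_C */17 -> active={job_C:*/17}
Op 2: register job_B */8 -> active={job_B:*/8, job_C:*/17}
Op 3: register job_A */2 -> active={job_A:*/2, job_B:*/8, job_C:*/17}
Op 4: register job_B */13 -> active={job_A:*/2, job_B:*/13, job_C:*/17}
Op 5: register job_B */13 -> active={job_A:*/2, job_B:*/13, job_C:*/17}
Op 6: unregister job_B -> active={job_A:*/2, job_C:*/17}
Op 7: unregister job_C -> active={job_A:*/2}
Op 8: register job_C */6 -> active={job_A:*/2, job_C:*/6}
Op 9: register job_C */4 -> active={job_A:*/2, job_C:*/4}
Op 10: register job_A */8 -> active={job_A:*/8, job_C:*/4}
Op 11: register job_C */3 -> active={job_A:*/8, job_C:*/3}
Op 12: unregister job_A -> active={job_C:*/3}
Op 13: register job_B */6 -> active={job_B:*/6, job_C:*/3}
Op 14: unregister job_B -> active={job_C:*/3}
Final interval of job_C = 3
Next fire of job_C after T=175: (175//3+1)*3 = 177

Answer: interval=3 next_fire=177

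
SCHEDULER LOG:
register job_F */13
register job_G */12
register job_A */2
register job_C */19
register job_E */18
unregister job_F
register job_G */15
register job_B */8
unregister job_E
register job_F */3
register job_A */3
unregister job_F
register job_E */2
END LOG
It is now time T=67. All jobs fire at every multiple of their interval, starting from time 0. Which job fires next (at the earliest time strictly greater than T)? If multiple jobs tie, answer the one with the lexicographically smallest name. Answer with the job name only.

Answer: job_E

Derivation:
Op 1: register job_F */13 -> active={job_F:*/13}
Op 2: register job_G */12 -> active={job_F:*/13, job_G:*/12}
Op 3: register job_A */2 -> active={job_A:*/2, job_F:*/13, job_G:*/12}
Op 4: register job_C */19 -> active={job_A:*/2, job_C:*/19, job_F:*/13, job_G:*/12}
Op 5: register job_E */18 -> active={job_A:*/2, job_C:*/19, job_E:*/18, job_F:*/13, job_G:*/12}
Op 6: unregister job_F -> active={job_A:*/2, job_C:*/19, job_E:*/18, job_G:*/12}
Op 7: register job_G */15 -> active={job_A:*/2, job_C:*/19, job_E:*/18, job_G:*/15}
Op 8: register job_B */8 -> active={job_A:*/2, job_B:*/8, job_C:*/19, job_E:*/18, job_G:*/15}
Op 9: unregister job_E -> active={job_A:*/2, job_B:*/8, job_C:*/19, job_G:*/15}
Op 10: register job_F */3 -> active={job_A:*/2, job_B:*/8, job_C:*/19, job_F:*/3, job_G:*/15}
Op 11: register job_A */3 -> active={job_A:*/3, job_B:*/8, job_C:*/19, job_F:*/3, job_G:*/15}
Op 12: unregister job_F -> active={job_A:*/3, job_B:*/8, job_C:*/19, job_G:*/15}
Op 13: register job_E */2 -> active={job_A:*/3, job_B:*/8, job_C:*/19, job_E:*/2, job_G:*/15}
  job_A: interval 3, next fire after T=67 is 69
  job_B: interval 8, next fire after T=67 is 72
  job_C: interval 19, next fire after T=67 is 76
  job_E: interval 2, next fire after T=67 is 68
  job_G: interval 15, next fire after T=67 is 75
Earliest = 68, winner (lex tiebreak) = job_E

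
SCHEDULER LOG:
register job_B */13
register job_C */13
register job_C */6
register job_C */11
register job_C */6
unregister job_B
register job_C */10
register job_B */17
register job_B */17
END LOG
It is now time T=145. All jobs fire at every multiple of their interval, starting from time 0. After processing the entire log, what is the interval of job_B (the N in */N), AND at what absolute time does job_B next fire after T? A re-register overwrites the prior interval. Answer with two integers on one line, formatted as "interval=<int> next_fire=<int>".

Answer: interval=17 next_fire=153

Derivation:
Op 1: register job_B */13 -> active={job_B:*/13}
Op 2: register job_C */13 -> active={job_B:*/13, job_C:*/13}
Op 3: register job_C */6 -> active={job_B:*/13, job_C:*/6}
Op 4: register job_C */11 -> active={job_B:*/13, job_C:*/11}
Op 5: register job_C */6 -> active={job_B:*/13, job_C:*/6}
Op 6: unregister job_B -> active={job_C:*/6}
Op 7: register job_C */10 -> active={job_C:*/10}
Op 8: register job_B */17 -> active={job_B:*/17, job_C:*/10}
Op 9: register job_B */17 -> active={job_B:*/17, job_C:*/10}
Final interval of job_B = 17
Next fire of job_B after T=145: (145//17+1)*17 = 153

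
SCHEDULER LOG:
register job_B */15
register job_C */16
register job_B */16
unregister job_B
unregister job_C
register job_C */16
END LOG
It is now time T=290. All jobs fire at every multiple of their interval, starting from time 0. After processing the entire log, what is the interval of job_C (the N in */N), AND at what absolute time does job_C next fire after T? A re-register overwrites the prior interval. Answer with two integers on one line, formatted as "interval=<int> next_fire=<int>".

Answer: interval=16 next_fire=304

Derivation:
Op 1: register job_B */15 -> active={job_B:*/15}
Op 2: register job_C */16 -> active={job_B:*/15, job_C:*/16}
Op 3: register job_B */16 -> active={job_B:*/16, job_C:*/16}
Op 4: unregister job_B -> active={job_C:*/16}
Op 5: unregister job_C -> active={}
Op 6: register job_C */16 -> active={job_C:*/16}
Final interval of job_C = 16
Next fire of job_C after T=290: (290//16+1)*16 = 304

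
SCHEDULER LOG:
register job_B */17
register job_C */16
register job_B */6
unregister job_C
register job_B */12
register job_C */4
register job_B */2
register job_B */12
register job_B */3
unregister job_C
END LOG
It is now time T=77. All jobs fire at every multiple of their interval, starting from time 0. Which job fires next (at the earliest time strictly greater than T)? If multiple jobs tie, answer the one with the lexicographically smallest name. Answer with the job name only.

Answer: job_B

Derivation:
Op 1: register job_B */17 -> active={job_B:*/17}
Op 2: register job_C */16 -> active={job_B:*/17, job_C:*/16}
Op 3: register job_B */6 -> active={job_B:*/6, job_C:*/16}
Op 4: unregister job_C -> active={job_B:*/6}
Op 5: register job_B */12 -> active={job_B:*/12}
Op 6: register job_C */4 -> active={job_B:*/12, job_C:*/4}
Op 7: register job_B */2 -> active={job_B:*/2, job_C:*/4}
Op 8: register job_B */12 -> active={job_B:*/12, job_C:*/4}
Op 9: register job_B */3 -> active={job_B:*/3, job_C:*/4}
Op 10: unregister job_C -> active={job_B:*/3}
  job_B: interval 3, next fire after T=77 is 78
Earliest = 78, winner (lex tiebreak) = job_B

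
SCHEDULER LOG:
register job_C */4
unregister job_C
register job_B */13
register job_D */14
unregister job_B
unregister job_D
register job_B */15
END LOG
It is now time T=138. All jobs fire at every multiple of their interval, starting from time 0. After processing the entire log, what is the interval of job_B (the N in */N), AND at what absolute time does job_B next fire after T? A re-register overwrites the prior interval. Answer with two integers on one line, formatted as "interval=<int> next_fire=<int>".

Op 1: register job_C */4 -> active={job_C:*/4}
Op 2: unregister job_C -> active={}
Op 3: register job_B */13 -> active={job_B:*/13}
Op 4: register job_D */14 -> active={job_B:*/13, job_D:*/14}
Op 5: unregister job_B -> active={job_D:*/14}
Op 6: unregister job_D -> active={}
Op 7: register job_B */15 -> active={job_B:*/15}
Final interval of job_B = 15
Next fire of job_B after T=138: (138//15+1)*15 = 150

Answer: interval=15 next_fire=150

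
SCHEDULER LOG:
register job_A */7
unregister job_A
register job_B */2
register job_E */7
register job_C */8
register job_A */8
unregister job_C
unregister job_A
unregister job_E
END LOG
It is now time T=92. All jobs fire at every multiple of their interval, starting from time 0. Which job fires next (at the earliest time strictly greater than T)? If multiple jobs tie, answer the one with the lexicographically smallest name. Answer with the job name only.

Op 1: register job_A */7 -> active={job_A:*/7}
Op 2: unregister job_A -> active={}
Op 3: register job_B */2 -> active={job_B:*/2}
Op 4: register job_E */7 -> active={job_B:*/2, job_E:*/7}
Op 5: register job_C */8 -> active={job_B:*/2, job_C:*/8, job_E:*/7}
Op 6: register job_A */8 -> active={job_A:*/8, job_B:*/2, job_C:*/8, job_E:*/7}
Op 7: unregister job_C -> active={job_A:*/8, job_B:*/2, job_E:*/7}
Op 8: unregister job_A -> active={job_B:*/2, job_E:*/7}
Op 9: unregister job_E -> active={job_B:*/2}
  job_B: interval 2, next fire after T=92 is 94
Earliest = 94, winner (lex tiebreak) = job_B

Answer: job_B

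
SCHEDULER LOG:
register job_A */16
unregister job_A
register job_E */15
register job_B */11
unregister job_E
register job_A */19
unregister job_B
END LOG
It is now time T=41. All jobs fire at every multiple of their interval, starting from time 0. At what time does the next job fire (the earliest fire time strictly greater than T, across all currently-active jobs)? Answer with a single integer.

Op 1: register job_A */16 -> active={job_A:*/16}
Op 2: unregister job_A -> active={}
Op 3: register job_E */15 -> active={job_E:*/15}
Op 4: register job_B */11 -> active={job_B:*/11, job_E:*/15}
Op 5: unregister job_E -> active={job_B:*/11}
Op 6: register job_A */19 -> active={job_A:*/19, job_B:*/11}
Op 7: unregister job_B -> active={job_A:*/19}
  job_A: interval 19, next fire after T=41 is 57
Earliest fire time = 57 (job job_A)

Answer: 57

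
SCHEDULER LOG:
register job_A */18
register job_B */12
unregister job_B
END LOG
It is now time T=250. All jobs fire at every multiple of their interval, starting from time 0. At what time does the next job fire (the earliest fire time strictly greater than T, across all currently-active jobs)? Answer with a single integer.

Op 1: register job_A */18 -> active={job_A:*/18}
Op 2: register job_B */12 -> active={job_A:*/18, job_B:*/12}
Op 3: unregister job_B -> active={job_A:*/18}
  job_A: interval 18, next fire after T=250 is 252
Earliest fire time = 252 (job job_A)

Answer: 252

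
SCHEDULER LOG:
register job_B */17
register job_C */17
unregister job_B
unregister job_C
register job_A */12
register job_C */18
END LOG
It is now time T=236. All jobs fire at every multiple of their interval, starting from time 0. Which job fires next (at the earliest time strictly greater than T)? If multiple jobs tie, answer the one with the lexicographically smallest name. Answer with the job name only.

Answer: job_A

Derivation:
Op 1: register job_B */17 -> active={job_B:*/17}
Op 2: register job_C */17 -> active={job_B:*/17, job_C:*/17}
Op 3: unregister job_B -> active={job_C:*/17}
Op 4: unregister job_C -> active={}
Op 5: register job_A */12 -> active={job_A:*/12}
Op 6: register job_C */18 -> active={job_A:*/12, job_C:*/18}
  job_A: interval 12, next fire after T=236 is 240
  job_C: interval 18, next fire after T=236 is 252
Earliest = 240, winner (lex tiebreak) = job_A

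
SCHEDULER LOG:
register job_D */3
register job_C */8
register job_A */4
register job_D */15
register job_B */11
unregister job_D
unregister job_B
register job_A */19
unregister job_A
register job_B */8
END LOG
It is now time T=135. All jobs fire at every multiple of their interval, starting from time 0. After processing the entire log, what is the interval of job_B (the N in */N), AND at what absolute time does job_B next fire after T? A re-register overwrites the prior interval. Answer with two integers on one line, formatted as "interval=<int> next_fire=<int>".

Answer: interval=8 next_fire=136

Derivation:
Op 1: register job_D */3 -> active={job_D:*/3}
Op 2: register job_C */8 -> active={job_C:*/8, job_D:*/3}
Op 3: register job_A */4 -> active={job_A:*/4, job_C:*/8, job_D:*/3}
Op 4: register job_D */15 -> active={job_A:*/4, job_C:*/8, job_D:*/15}
Op 5: register job_B */11 -> active={job_A:*/4, job_B:*/11, job_C:*/8, job_D:*/15}
Op 6: unregister job_D -> active={job_A:*/4, job_B:*/11, job_C:*/8}
Op 7: unregister job_B -> active={job_A:*/4, job_C:*/8}
Op 8: register job_A */19 -> active={job_A:*/19, job_C:*/8}
Op 9: unregister job_A -> active={job_C:*/8}
Op 10: register job_B */8 -> active={job_B:*/8, job_C:*/8}
Final interval of job_B = 8
Next fire of job_B after T=135: (135//8+1)*8 = 136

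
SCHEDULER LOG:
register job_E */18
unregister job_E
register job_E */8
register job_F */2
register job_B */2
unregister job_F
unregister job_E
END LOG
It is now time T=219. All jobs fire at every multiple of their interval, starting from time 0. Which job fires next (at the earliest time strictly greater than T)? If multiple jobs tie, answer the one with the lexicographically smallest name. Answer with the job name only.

Op 1: register job_E */18 -> active={job_E:*/18}
Op 2: unregister job_E -> active={}
Op 3: register job_E */8 -> active={job_E:*/8}
Op 4: register job_F */2 -> active={job_E:*/8, job_F:*/2}
Op 5: register job_B */2 -> active={job_B:*/2, job_E:*/8, job_F:*/2}
Op 6: unregister job_F -> active={job_B:*/2, job_E:*/8}
Op 7: unregister job_E -> active={job_B:*/2}
  job_B: interval 2, next fire after T=219 is 220
Earliest = 220, winner (lex tiebreak) = job_B

Answer: job_B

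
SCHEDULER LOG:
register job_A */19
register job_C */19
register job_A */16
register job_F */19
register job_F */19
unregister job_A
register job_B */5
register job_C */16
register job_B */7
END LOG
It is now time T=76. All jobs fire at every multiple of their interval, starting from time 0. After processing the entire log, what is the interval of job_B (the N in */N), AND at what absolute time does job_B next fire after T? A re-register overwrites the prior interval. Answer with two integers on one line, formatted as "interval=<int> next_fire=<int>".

Answer: interval=7 next_fire=77

Derivation:
Op 1: register job_A */19 -> active={job_A:*/19}
Op 2: register job_C */19 -> active={job_A:*/19, job_C:*/19}
Op 3: register job_A */16 -> active={job_A:*/16, job_C:*/19}
Op 4: register job_F */19 -> active={job_A:*/16, job_C:*/19, job_F:*/19}
Op 5: register job_F */19 -> active={job_A:*/16, job_C:*/19, job_F:*/19}
Op 6: unregister job_A -> active={job_C:*/19, job_F:*/19}
Op 7: register job_B */5 -> active={job_B:*/5, job_C:*/19, job_F:*/19}
Op 8: register job_C */16 -> active={job_B:*/5, job_C:*/16, job_F:*/19}
Op 9: register job_B */7 -> active={job_B:*/7, job_C:*/16, job_F:*/19}
Final interval of job_B = 7
Next fire of job_B after T=76: (76//7+1)*7 = 77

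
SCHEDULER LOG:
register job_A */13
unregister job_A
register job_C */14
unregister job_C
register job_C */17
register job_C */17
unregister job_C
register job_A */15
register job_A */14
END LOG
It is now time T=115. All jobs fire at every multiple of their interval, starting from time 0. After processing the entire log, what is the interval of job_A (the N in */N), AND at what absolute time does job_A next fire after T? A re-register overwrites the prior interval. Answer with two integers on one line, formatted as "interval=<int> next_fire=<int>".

Answer: interval=14 next_fire=126

Derivation:
Op 1: register job_A */13 -> active={job_A:*/13}
Op 2: unregister job_A -> active={}
Op 3: register job_C */14 -> active={job_C:*/14}
Op 4: unregister job_C -> active={}
Op 5: register job_C */17 -> active={job_C:*/17}
Op 6: register job_C */17 -> active={job_C:*/17}
Op 7: unregister job_C -> active={}
Op 8: register job_A */15 -> active={job_A:*/15}
Op 9: register job_A */14 -> active={job_A:*/14}
Final interval of job_A = 14
Next fire of job_A after T=115: (115//14+1)*14 = 126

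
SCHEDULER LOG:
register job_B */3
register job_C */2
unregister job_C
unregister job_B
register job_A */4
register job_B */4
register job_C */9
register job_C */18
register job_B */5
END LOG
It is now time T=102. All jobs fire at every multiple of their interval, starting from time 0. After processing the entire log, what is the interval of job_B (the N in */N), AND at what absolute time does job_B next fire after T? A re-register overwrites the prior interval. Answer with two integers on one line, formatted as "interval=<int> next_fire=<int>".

Op 1: register job_B */3 -> active={job_B:*/3}
Op 2: register job_C */2 -> active={job_B:*/3, job_C:*/2}
Op 3: unregister job_C -> active={job_B:*/3}
Op 4: unregister job_B -> active={}
Op 5: register job_A */4 -> active={job_A:*/4}
Op 6: register job_B */4 -> active={job_A:*/4, job_B:*/4}
Op 7: register job_C */9 -> active={job_A:*/4, job_B:*/4, job_C:*/9}
Op 8: register job_C */18 -> active={job_A:*/4, job_B:*/4, job_C:*/18}
Op 9: register job_B */5 -> active={job_A:*/4, job_B:*/5, job_C:*/18}
Final interval of job_B = 5
Next fire of job_B after T=102: (102//5+1)*5 = 105

Answer: interval=5 next_fire=105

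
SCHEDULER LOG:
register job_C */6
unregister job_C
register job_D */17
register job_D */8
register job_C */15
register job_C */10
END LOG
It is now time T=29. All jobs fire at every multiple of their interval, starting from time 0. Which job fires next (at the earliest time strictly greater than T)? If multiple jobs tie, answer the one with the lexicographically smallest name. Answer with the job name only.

Op 1: register job_C */6 -> active={job_C:*/6}
Op 2: unregister job_C -> active={}
Op 3: register job_D */17 -> active={job_D:*/17}
Op 4: register job_D */8 -> active={job_D:*/8}
Op 5: register job_C */15 -> active={job_C:*/15, job_D:*/8}
Op 6: register job_C */10 -> active={job_C:*/10, job_D:*/8}
  job_C: interval 10, next fire after T=29 is 30
  job_D: interval 8, next fire after T=29 is 32
Earliest = 30, winner (lex tiebreak) = job_C

Answer: job_C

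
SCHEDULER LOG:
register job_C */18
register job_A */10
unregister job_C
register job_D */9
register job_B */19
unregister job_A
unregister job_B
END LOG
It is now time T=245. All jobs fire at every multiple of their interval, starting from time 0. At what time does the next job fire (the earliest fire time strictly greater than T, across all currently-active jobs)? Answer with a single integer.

Answer: 252

Derivation:
Op 1: register job_C */18 -> active={job_C:*/18}
Op 2: register job_A */10 -> active={job_A:*/10, job_C:*/18}
Op 3: unregister job_C -> active={job_A:*/10}
Op 4: register job_D */9 -> active={job_A:*/10, job_D:*/9}
Op 5: register job_B */19 -> active={job_A:*/10, job_B:*/19, job_D:*/9}
Op 6: unregister job_A -> active={job_B:*/19, job_D:*/9}
Op 7: unregister job_B -> active={job_D:*/9}
  job_D: interval 9, next fire after T=245 is 252
Earliest fire time = 252 (job job_D)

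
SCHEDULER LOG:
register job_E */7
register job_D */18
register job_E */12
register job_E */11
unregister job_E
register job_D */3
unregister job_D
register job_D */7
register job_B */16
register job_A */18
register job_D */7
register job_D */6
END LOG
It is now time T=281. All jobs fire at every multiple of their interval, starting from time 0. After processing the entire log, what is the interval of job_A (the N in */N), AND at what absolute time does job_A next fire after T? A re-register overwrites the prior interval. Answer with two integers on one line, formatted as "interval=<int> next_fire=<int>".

Op 1: register job_E */7 -> active={job_E:*/7}
Op 2: register job_D */18 -> active={job_D:*/18, job_E:*/7}
Op 3: register job_E */12 -> active={job_D:*/18, job_E:*/12}
Op 4: register job_E */11 -> active={job_D:*/18, job_E:*/11}
Op 5: unregister job_E -> active={job_D:*/18}
Op 6: register job_D */3 -> active={job_D:*/3}
Op 7: unregister job_D -> active={}
Op 8: register job_D */7 -> active={job_D:*/7}
Op 9: register job_B */16 -> active={job_B:*/16, job_D:*/7}
Op 10: register job_A */18 -> active={job_A:*/18, job_B:*/16, job_D:*/7}
Op 11: register job_D */7 -> active={job_A:*/18, job_B:*/16, job_D:*/7}
Op 12: register job_D */6 -> active={job_A:*/18, job_B:*/16, job_D:*/6}
Final interval of job_A = 18
Next fire of job_A after T=281: (281//18+1)*18 = 288

Answer: interval=18 next_fire=288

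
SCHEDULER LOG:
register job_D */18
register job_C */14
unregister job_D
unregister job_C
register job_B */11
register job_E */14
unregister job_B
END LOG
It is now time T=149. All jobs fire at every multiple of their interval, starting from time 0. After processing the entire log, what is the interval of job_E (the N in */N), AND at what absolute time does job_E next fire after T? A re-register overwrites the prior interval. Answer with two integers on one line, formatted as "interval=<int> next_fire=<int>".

Op 1: register job_D */18 -> active={job_D:*/18}
Op 2: register job_C */14 -> active={job_C:*/14, job_D:*/18}
Op 3: unregister job_D -> active={job_C:*/14}
Op 4: unregister job_C -> active={}
Op 5: register job_B */11 -> active={job_B:*/11}
Op 6: register job_E */14 -> active={job_B:*/11, job_E:*/14}
Op 7: unregister job_B -> active={job_E:*/14}
Final interval of job_E = 14
Next fire of job_E after T=149: (149//14+1)*14 = 154

Answer: interval=14 next_fire=154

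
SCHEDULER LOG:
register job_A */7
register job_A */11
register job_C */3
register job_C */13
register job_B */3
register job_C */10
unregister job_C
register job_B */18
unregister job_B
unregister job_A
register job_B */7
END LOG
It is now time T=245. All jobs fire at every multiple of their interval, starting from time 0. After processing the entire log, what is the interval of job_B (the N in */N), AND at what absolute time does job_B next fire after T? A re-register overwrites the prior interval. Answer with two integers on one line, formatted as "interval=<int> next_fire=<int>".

Op 1: register job_A */7 -> active={job_A:*/7}
Op 2: register job_A */11 -> active={job_A:*/11}
Op 3: register job_C */3 -> active={job_A:*/11, job_C:*/3}
Op 4: register job_C */13 -> active={job_A:*/11, job_C:*/13}
Op 5: register job_B */3 -> active={job_A:*/11, job_B:*/3, job_C:*/13}
Op 6: register job_C */10 -> active={job_A:*/11, job_B:*/3, job_C:*/10}
Op 7: unregister job_C -> active={job_A:*/11, job_B:*/3}
Op 8: register job_B */18 -> active={job_A:*/11, job_B:*/18}
Op 9: unregister job_B -> active={job_A:*/11}
Op 10: unregister job_A -> active={}
Op 11: register job_B */7 -> active={job_B:*/7}
Final interval of job_B = 7
Next fire of job_B after T=245: (245//7+1)*7 = 252

Answer: interval=7 next_fire=252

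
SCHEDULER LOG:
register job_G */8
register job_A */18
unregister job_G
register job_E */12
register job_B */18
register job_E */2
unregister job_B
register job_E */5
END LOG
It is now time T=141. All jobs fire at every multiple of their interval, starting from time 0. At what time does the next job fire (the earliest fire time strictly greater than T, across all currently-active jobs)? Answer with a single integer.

Answer: 144

Derivation:
Op 1: register job_G */8 -> active={job_G:*/8}
Op 2: register job_A */18 -> active={job_A:*/18, job_G:*/8}
Op 3: unregister job_G -> active={job_A:*/18}
Op 4: register job_E */12 -> active={job_A:*/18, job_E:*/12}
Op 5: register job_B */18 -> active={job_A:*/18, job_B:*/18, job_E:*/12}
Op 6: register job_E */2 -> active={job_A:*/18, job_B:*/18, job_E:*/2}
Op 7: unregister job_B -> active={job_A:*/18, job_E:*/2}
Op 8: register job_E */5 -> active={job_A:*/18, job_E:*/5}
  job_A: interval 18, next fire after T=141 is 144
  job_E: interval 5, next fire after T=141 is 145
Earliest fire time = 144 (job job_A)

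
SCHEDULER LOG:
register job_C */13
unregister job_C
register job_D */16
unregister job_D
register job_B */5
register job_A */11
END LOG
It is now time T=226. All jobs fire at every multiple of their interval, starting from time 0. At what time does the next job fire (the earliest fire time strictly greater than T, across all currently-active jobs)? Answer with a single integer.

Answer: 230

Derivation:
Op 1: register job_C */13 -> active={job_C:*/13}
Op 2: unregister job_C -> active={}
Op 3: register job_D */16 -> active={job_D:*/16}
Op 4: unregister job_D -> active={}
Op 5: register job_B */5 -> active={job_B:*/5}
Op 6: register job_A */11 -> active={job_A:*/11, job_B:*/5}
  job_A: interval 11, next fire after T=226 is 231
  job_B: interval 5, next fire after T=226 is 230
Earliest fire time = 230 (job job_B)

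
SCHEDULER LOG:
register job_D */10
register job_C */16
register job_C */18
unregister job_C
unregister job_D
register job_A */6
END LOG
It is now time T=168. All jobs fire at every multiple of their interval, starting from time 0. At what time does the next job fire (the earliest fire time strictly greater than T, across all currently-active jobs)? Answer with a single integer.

Answer: 174

Derivation:
Op 1: register job_D */10 -> active={job_D:*/10}
Op 2: register job_C */16 -> active={job_C:*/16, job_D:*/10}
Op 3: register job_C */18 -> active={job_C:*/18, job_D:*/10}
Op 4: unregister job_C -> active={job_D:*/10}
Op 5: unregister job_D -> active={}
Op 6: register job_A */6 -> active={job_A:*/6}
  job_A: interval 6, next fire after T=168 is 174
Earliest fire time = 174 (job job_A)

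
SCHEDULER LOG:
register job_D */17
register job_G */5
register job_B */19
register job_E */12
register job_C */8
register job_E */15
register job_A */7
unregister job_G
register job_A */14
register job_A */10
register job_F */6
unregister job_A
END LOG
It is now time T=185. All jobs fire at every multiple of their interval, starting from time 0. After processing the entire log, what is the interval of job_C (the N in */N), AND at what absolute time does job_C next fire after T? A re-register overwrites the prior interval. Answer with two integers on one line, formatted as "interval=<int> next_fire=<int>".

Op 1: register job_D */17 -> active={job_D:*/17}
Op 2: register job_G */5 -> active={job_D:*/17, job_G:*/5}
Op 3: register job_B */19 -> active={job_B:*/19, job_D:*/17, job_G:*/5}
Op 4: register job_E */12 -> active={job_B:*/19, job_D:*/17, job_E:*/12, job_G:*/5}
Op 5: register job_C */8 -> active={job_B:*/19, job_C:*/8, job_D:*/17, job_E:*/12, job_G:*/5}
Op 6: register job_E */15 -> active={job_B:*/19, job_C:*/8, job_D:*/17, job_E:*/15, job_G:*/5}
Op 7: register job_A */7 -> active={job_A:*/7, job_B:*/19, job_C:*/8, job_D:*/17, job_E:*/15, job_G:*/5}
Op 8: unregister job_G -> active={job_A:*/7, job_B:*/19, job_C:*/8, job_D:*/17, job_E:*/15}
Op 9: register job_A */14 -> active={job_A:*/14, job_B:*/19, job_C:*/8, job_D:*/17, job_E:*/15}
Op 10: register job_A */10 -> active={job_A:*/10, job_B:*/19, job_C:*/8, job_D:*/17, job_E:*/15}
Op 11: register job_F */6 -> active={job_A:*/10, job_B:*/19, job_C:*/8, job_D:*/17, job_E:*/15, job_F:*/6}
Op 12: unregister job_A -> active={job_B:*/19, job_C:*/8, job_D:*/17, job_E:*/15, job_F:*/6}
Final interval of job_C = 8
Next fire of job_C after T=185: (185//8+1)*8 = 192

Answer: interval=8 next_fire=192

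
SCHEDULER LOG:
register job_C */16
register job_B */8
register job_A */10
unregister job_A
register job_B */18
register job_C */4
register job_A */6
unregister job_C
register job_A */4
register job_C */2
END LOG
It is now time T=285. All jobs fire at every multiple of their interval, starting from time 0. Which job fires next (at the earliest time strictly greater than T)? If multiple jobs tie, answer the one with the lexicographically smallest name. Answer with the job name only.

Answer: job_C

Derivation:
Op 1: register job_C */16 -> active={job_C:*/16}
Op 2: register job_B */8 -> active={job_B:*/8, job_C:*/16}
Op 3: register job_A */10 -> active={job_A:*/10, job_B:*/8, job_C:*/16}
Op 4: unregister job_A -> active={job_B:*/8, job_C:*/16}
Op 5: register job_B */18 -> active={job_B:*/18, job_C:*/16}
Op 6: register job_C */4 -> active={job_B:*/18, job_C:*/4}
Op 7: register job_A */6 -> active={job_A:*/6, job_B:*/18, job_C:*/4}
Op 8: unregister job_C -> active={job_A:*/6, job_B:*/18}
Op 9: register job_A */4 -> active={job_A:*/4, job_B:*/18}
Op 10: register job_C */2 -> active={job_A:*/4, job_B:*/18, job_C:*/2}
  job_A: interval 4, next fire after T=285 is 288
  job_B: interval 18, next fire after T=285 is 288
  job_C: interval 2, next fire after T=285 is 286
Earliest = 286, winner (lex tiebreak) = job_C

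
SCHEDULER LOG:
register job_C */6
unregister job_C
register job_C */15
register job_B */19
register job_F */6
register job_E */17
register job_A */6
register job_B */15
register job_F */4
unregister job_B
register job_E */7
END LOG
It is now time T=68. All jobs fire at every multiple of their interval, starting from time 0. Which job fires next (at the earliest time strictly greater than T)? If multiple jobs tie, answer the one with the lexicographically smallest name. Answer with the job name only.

Answer: job_E

Derivation:
Op 1: register job_C */6 -> active={job_C:*/6}
Op 2: unregister job_C -> active={}
Op 3: register job_C */15 -> active={job_C:*/15}
Op 4: register job_B */19 -> active={job_B:*/19, job_C:*/15}
Op 5: register job_F */6 -> active={job_B:*/19, job_C:*/15, job_F:*/6}
Op 6: register job_E */17 -> active={job_B:*/19, job_C:*/15, job_E:*/17, job_F:*/6}
Op 7: register job_A */6 -> active={job_A:*/6, job_B:*/19, job_C:*/15, job_E:*/17, job_F:*/6}
Op 8: register job_B */15 -> active={job_A:*/6, job_B:*/15, job_C:*/15, job_E:*/17, job_F:*/6}
Op 9: register job_F */4 -> active={job_A:*/6, job_B:*/15, job_C:*/15, job_E:*/17, job_F:*/4}
Op 10: unregister job_B -> active={job_A:*/6, job_C:*/15, job_E:*/17, job_F:*/4}
Op 11: register job_E */7 -> active={job_A:*/6, job_C:*/15, job_E:*/7, job_F:*/4}
  job_A: interval 6, next fire after T=68 is 72
  job_C: interval 15, next fire after T=68 is 75
  job_E: interval 7, next fire after T=68 is 70
  job_F: interval 4, next fire after T=68 is 72
Earliest = 70, winner (lex tiebreak) = job_E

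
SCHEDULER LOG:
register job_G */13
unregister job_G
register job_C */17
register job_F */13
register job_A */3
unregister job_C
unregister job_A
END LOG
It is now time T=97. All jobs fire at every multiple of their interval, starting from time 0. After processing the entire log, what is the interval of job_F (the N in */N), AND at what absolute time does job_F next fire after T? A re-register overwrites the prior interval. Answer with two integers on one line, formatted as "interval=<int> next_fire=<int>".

Answer: interval=13 next_fire=104

Derivation:
Op 1: register job_G */13 -> active={job_G:*/13}
Op 2: unregister job_G -> active={}
Op 3: register job_C */17 -> active={job_C:*/17}
Op 4: register job_F */13 -> active={job_C:*/17, job_F:*/13}
Op 5: register job_A */3 -> active={job_A:*/3, job_C:*/17, job_F:*/13}
Op 6: unregister job_C -> active={job_A:*/3, job_F:*/13}
Op 7: unregister job_A -> active={job_F:*/13}
Final interval of job_F = 13
Next fire of job_F after T=97: (97//13+1)*13 = 104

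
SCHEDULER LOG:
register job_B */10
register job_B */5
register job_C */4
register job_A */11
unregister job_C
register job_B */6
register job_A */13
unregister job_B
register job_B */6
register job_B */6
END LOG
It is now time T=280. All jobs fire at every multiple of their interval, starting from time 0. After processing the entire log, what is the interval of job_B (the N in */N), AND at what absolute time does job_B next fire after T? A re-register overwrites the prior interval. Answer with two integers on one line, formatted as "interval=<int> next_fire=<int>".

Op 1: register job_B */10 -> active={job_B:*/10}
Op 2: register job_B */5 -> active={job_B:*/5}
Op 3: register job_C */4 -> active={job_B:*/5, job_C:*/4}
Op 4: register job_A */11 -> active={job_A:*/11, job_B:*/5, job_C:*/4}
Op 5: unregister job_C -> active={job_A:*/11, job_B:*/5}
Op 6: register job_B */6 -> active={job_A:*/11, job_B:*/6}
Op 7: register job_A */13 -> active={job_A:*/13, job_B:*/6}
Op 8: unregister job_B -> active={job_A:*/13}
Op 9: register job_B */6 -> active={job_A:*/13, job_B:*/6}
Op 10: register job_B */6 -> active={job_A:*/13, job_B:*/6}
Final interval of job_B = 6
Next fire of job_B after T=280: (280//6+1)*6 = 282

Answer: interval=6 next_fire=282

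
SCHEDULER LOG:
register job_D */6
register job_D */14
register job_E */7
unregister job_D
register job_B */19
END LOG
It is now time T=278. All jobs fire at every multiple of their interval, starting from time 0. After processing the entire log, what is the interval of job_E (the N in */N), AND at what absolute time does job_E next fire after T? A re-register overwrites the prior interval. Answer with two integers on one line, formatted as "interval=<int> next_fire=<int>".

Answer: interval=7 next_fire=280

Derivation:
Op 1: register job_D */6 -> active={job_D:*/6}
Op 2: register job_D */14 -> active={job_D:*/14}
Op 3: register job_E */7 -> active={job_D:*/14, job_E:*/7}
Op 4: unregister job_D -> active={job_E:*/7}
Op 5: register job_B */19 -> active={job_B:*/19, job_E:*/7}
Final interval of job_E = 7
Next fire of job_E after T=278: (278//7+1)*7 = 280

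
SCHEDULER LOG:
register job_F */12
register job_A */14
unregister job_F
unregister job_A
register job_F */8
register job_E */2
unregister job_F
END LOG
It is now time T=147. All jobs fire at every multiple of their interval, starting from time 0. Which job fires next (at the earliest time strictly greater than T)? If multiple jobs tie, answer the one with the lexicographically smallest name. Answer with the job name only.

Answer: job_E

Derivation:
Op 1: register job_F */12 -> active={job_F:*/12}
Op 2: register job_A */14 -> active={job_A:*/14, job_F:*/12}
Op 3: unregister job_F -> active={job_A:*/14}
Op 4: unregister job_A -> active={}
Op 5: register job_F */8 -> active={job_F:*/8}
Op 6: register job_E */2 -> active={job_E:*/2, job_F:*/8}
Op 7: unregister job_F -> active={job_E:*/2}
  job_E: interval 2, next fire after T=147 is 148
Earliest = 148, winner (lex tiebreak) = job_E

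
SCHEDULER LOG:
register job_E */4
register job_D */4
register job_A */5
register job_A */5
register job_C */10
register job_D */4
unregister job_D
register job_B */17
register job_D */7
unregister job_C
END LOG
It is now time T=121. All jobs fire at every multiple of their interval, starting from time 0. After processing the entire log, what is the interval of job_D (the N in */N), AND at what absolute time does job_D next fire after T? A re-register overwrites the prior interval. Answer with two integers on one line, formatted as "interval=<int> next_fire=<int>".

Answer: interval=7 next_fire=126

Derivation:
Op 1: register job_E */4 -> active={job_E:*/4}
Op 2: register job_D */4 -> active={job_D:*/4, job_E:*/4}
Op 3: register job_A */5 -> active={job_A:*/5, job_D:*/4, job_E:*/4}
Op 4: register job_A */5 -> active={job_A:*/5, job_D:*/4, job_E:*/4}
Op 5: register job_C */10 -> active={job_A:*/5, job_C:*/10, job_D:*/4, job_E:*/4}
Op 6: register job_D */4 -> active={job_A:*/5, job_C:*/10, job_D:*/4, job_E:*/4}
Op 7: unregister job_D -> active={job_A:*/5, job_C:*/10, job_E:*/4}
Op 8: register job_B */17 -> active={job_A:*/5, job_B:*/17, job_C:*/10, job_E:*/4}
Op 9: register job_D */7 -> active={job_A:*/5, job_B:*/17, job_C:*/10, job_D:*/7, job_E:*/4}
Op 10: unregister job_C -> active={job_A:*/5, job_B:*/17, job_D:*/7, job_E:*/4}
Final interval of job_D = 7
Next fire of job_D after T=121: (121//7+1)*7 = 126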